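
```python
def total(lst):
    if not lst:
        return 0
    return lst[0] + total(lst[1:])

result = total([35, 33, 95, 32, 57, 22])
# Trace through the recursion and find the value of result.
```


total([35, 33, 95, 32, 57, 22])
= 35 + total([33, 95, 32, 57, 22])
= 35 + 33 + total([95, 32, 57, 22])
= 35 + 33 + 95 + total([32, 57, 22])
= 35 + 33 + 95 + 32 + total([57, 22])
= 35 + 33 + 95 + 32 + 57 + total([22])
= 35 + 33 + 95 + 32 + 57 + 22 + total([])
= 35 + 33 + 95 + 32 + 57 + 22 + 0
= 274


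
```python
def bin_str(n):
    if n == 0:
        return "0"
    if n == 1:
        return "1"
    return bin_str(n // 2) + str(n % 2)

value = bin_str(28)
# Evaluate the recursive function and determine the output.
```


bin_str(28)
= bin_str(14) + "0"
= bin_str(7) + "0" + "0"
= bin_str(3) + "1" + "0" + "0"
= bin_str(1) + "1" + "1" + "0" + "0"
= "1" + "1" + "1" + "0" + "0"
= "11100"


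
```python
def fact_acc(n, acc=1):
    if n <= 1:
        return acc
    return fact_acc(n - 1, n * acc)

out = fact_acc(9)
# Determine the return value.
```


fact_acc(9, 1)
= fact_acc(8, 9 * 1) = fact_acc(8, 9)
= fact_acc(7, 8 * 9) = fact_acc(7, 72)
= fact_acc(6, 7 * 72) = fact_acc(6, 504)
= fact_acc(5, 6 * 504) = fact_acc(5, 3024)
= fact_acc(4, 5 * 3024) = fact_acc(4, 15120)
= fact_acc(3, 4 * 15120) = fact_acc(3, 60480)
= fact_acc(2, 3 * 60480) = fact_acc(2, 181440)
= fact_acc(1, 2 * 181440) = fact_acc(1, 362880)
n <= 1, return acc = 362880


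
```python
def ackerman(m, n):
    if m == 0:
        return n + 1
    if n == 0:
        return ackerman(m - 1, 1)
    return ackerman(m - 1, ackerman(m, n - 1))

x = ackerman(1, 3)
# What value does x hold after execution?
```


ackerman(1, 3)
= ackerman(0, ackerman(1, 2))
First compute ackerman(1, 2) = 4
= ackerman(0, 4)
= 5


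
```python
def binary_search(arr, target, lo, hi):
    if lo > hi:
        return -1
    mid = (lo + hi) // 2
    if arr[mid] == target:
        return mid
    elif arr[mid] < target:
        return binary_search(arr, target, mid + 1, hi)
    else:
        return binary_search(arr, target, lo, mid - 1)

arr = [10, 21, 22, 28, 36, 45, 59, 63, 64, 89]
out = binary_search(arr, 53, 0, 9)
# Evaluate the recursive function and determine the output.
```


binary_search(arr, 53, 0, 9)
lo=0, hi=9, mid=4, arr[mid]=36
36 < 53, search right half
lo=5, hi=9, mid=7, arr[mid]=63
63 > 53, search left half
lo=5, hi=6, mid=5, arr[mid]=45
45 < 53, search right half
lo=6, hi=6, mid=6, arr[mid]=59
59 > 53, search left half
lo > hi, target not found, return -1
= -1


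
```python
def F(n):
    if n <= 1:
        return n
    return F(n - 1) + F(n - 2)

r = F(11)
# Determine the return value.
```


F(11)
= F(10) + F(9)
= (F(9) + F(8)) + F(9)
Computing bottom-up: F(0)=0, F(1)=1, F(2)=1, F(3)=2, F(4)=3, F(5)=5, F(6)=8, F(7)=13, F(8)=21, F(9)=34, F(10)=55, F(11)=89
= 89


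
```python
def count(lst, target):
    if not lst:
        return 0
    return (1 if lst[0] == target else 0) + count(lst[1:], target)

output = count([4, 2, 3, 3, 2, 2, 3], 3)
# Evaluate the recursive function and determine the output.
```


count([4, 2, 3, 3, 2, 2, 3], 3)
lst[0]=4 != 3: 0 + count([2, 3, 3, 2, 2, 3], 3)
lst[0]=2 != 3: 0 + count([3, 3, 2, 2, 3], 3)
lst[0]=3 == 3: 1 + count([3, 2, 2, 3], 3)
lst[0]=3 == 3: 1 + count([2, 2, 3], 3)
lst[0]=2 != 3: 0 + count([2, 3], 3)
lst[0]=2 != 3: 0 + count([3], 3)
lst[0]=3 == 3: 1 + count([], 3)
= 3


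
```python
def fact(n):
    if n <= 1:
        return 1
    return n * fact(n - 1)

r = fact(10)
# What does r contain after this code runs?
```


fact(10)
= 10 * fact(9)
= 10 * 9 * fact(8)
= 10 * 9 * 8 * fact(7)
= 10 * 9 * 8 * 7 * fact(6)
= 10 * 9 * 8 * 7 * 6 * fact(5)
= 10 * 9 * 8 * 7 * 6 * 5 * fact(4)
= 10 * 9 * 8 * 7 * 6 * 5 * 4 * fact(3)
= 10 * 9 * 8 * 7 * 6 * 5 * 4 * 3 * fact(2)
= 10 * 9 * 8 * 7 * 6 * 5 * 4 * 3 * 2 * fact(1)
= 10 * 9 * 8 * 7 * 6 * 5 * 4 * 3 * 2 * 1
= 3628800


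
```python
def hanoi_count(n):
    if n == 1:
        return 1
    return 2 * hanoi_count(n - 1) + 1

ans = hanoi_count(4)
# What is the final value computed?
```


hanoi_count(4)
= 2 * hanoi_count(3) + 1
= 2 * (2 * hanoi_count(2) + 1) + 1
= 2 * (2 * (2 * hanoi_count(1) + 1) + 1) + 1
Now compute bottom-up:
hanoi_count(1) = 1
hanoi_count(2) = 2 * 1 + 1 = 3
hanoi_count(3) = 2 * 3 + 1 = 7
hanoi_count(4) = 2 * 7 + 1 = 15
= 15


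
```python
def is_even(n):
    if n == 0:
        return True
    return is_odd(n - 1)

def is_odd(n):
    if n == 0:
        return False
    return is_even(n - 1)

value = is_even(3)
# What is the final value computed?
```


is_even(3)
= is_odd(2)
= is_even(1)
= is_odd(0)
n == 0: return False
= False


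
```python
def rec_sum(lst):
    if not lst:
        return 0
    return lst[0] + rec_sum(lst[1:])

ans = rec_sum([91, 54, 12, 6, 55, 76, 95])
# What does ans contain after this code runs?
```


rec_sum([91, 54, 12, 6, 55, 76, 95])
= 91 + rec_sum([54, 12, 6, 55, 76, 95])
= 91 + 54 + rec_sum([12, 6, 55, 76, 95])
= 91 + 54 + 12 + rec_sum([6, 55, 76, 95])
= 91 + 54 + 12 + 6 + rec_sum([55, 76, 95])
= 91 + 54 + 12 + 6 + 55 + rec_sum([76, 95])
= 91 + 54 + 12 + 6 + 55 + 76 + rec_sum([95])
= 91 + 54 + 12 + 6 + 55 + 76 + 95 + rec_sum([])
= 91 + 54 + 12 + 6 + 55 + 76 + 95 + 0
= 389


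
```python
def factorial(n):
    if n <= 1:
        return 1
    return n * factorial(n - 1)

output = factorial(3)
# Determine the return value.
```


factorial(3)
= 3 * factorial(2)
= 3 * 2 * factorial(1)
= 3 * 2 * 1
= 6


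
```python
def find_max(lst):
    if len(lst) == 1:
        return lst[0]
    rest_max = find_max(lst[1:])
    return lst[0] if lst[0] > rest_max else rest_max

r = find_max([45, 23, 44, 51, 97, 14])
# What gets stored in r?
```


find_max([45, 23, 44, 51, 97, 14])
= compare 45 with find_max([23, 44, 51, 97, 14])
= compare 23 with find_max([44, 51, 97, 14])
= compare 44 with find_max([51, 97, 14])
= compare 51 with find_max([97, 14])
= compare 97 with find_max([14])
Base: find_max([14]) = 14
compare 97 with 14: max = 97
compare 51 with 97: max = 97
compare 44 with 97: max = 97
compare 23 with 97: max = 97
compare 45 with 97: max = 97
= 97


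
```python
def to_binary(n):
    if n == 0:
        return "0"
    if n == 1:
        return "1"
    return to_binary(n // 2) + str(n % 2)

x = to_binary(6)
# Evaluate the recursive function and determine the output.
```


to_binary(6)
= to_binary(3) + "0"
= to_binary(1) + "1" + "0"
= "1" + "1" + "0"
= "110"


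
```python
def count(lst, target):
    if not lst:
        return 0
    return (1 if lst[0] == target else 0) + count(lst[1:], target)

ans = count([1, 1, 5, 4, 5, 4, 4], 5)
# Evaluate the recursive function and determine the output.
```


count([1, 1, 5, 4, 5, 4, 4], 5)
lst[0]=1 != 5: 0 + count([1, 5, 4, 5, 4, 4], 5)
lst[0]=1 != 5: 0 + count([5, 4, 5, 4, 4], 5)
lst[0]=5 == 5: 1 + count([4, 5, 4, 4], 5)
lst[0]=4 != 5: 0 + count([5, 4, 4], 5)
lst[0]=5 == 5: 1 + count([4, 4], 5)
lst[0]=4 != 5: 0 + count([4], 5)
lst[0]=4 != 5: 0 + count([], 5)
= 2


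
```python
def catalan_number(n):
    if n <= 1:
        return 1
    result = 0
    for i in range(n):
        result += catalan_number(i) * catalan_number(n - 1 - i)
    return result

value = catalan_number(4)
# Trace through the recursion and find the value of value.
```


catalan_number(4)
= sum of catalan_number(i) * catalan_number(4-1-i) for i in 0..3
First compute sub-values bottom-up:
  catalan_number(0) = 1, catalan_number(1) = 1
  catalan_number(2) = 1*1 + 1*1 = 2
  catalan_number(3) = 1*2 + 1*1 + 2*1 = 5
Now catalan_number(4):
  catalan_number(0)*catalan_number(3) = 1*5 = 5
  catalan_number(1)*catalan_number(2) = 1*2 = 2
  catalan_number(2)*catalan_number(1) = 2*1 = 2
  catalan_number(3)*catalan_number(0) = 5*1 = 5
= 5 + 2 + 2 + 5
= 14


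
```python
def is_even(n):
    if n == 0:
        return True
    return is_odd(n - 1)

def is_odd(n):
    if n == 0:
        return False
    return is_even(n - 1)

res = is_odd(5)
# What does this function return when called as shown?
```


is_odd(5)
= is_even(4)
= is_odd(3)
= is_even(2)
= is_odd(1)
= is_even(0)
n == 0: return True
= True


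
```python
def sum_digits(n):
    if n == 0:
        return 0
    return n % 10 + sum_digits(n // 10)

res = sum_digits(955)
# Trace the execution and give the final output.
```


sum_digits(955)
= 5 + sum_digits(95)
= 5 + 5 + sum_digits(9)
= 5 + 5 + 9 + sum_digits(0)
= 5 + 5 + 9 + 0
= 19


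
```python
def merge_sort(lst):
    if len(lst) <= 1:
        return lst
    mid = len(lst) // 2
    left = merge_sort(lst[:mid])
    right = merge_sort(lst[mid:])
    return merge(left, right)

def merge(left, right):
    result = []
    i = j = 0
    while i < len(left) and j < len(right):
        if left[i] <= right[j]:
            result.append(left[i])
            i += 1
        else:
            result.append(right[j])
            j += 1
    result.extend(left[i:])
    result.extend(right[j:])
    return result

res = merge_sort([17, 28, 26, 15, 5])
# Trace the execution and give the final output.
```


merge_sort([17, 28, 26, 15, 5])
Split into [17, 28] and [26, 15, 5]
Left sorted: [17, 28]
Right sorted: [5, 15, 26]
Merge [17, 28] and [5, 15, 26]
= [5, 15, 17, 26, 28]


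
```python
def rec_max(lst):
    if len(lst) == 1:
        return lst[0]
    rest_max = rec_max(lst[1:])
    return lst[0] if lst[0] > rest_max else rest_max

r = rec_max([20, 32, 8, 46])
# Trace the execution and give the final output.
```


rec_max([20, 32, 8, 46])
= compare 20 with rec_max([32, 8, 46])
= compare 32 with rec_max([8, 46])
= compare 8 with rec_max([46])
Base: rec_max([46]) = 46
compare 8 with 46: max = 46
compare 32 with 46: max = 46
compare 20 with 46: max = 46
= 46


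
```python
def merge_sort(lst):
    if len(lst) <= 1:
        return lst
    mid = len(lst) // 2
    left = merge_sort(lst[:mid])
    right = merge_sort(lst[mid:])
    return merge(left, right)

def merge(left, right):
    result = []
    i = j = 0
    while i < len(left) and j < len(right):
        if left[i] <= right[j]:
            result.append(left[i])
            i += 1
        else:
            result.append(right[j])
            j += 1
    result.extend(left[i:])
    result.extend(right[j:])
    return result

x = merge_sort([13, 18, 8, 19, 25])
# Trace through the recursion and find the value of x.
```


merge_sort([13, 18, 8, 19, 25])
Split into [13, 18] and [8, 19, 25]
Left sorted: [13, 18]
Right sorted: [8, 19, 25]
Merge [13, 18] and [8, 19, 25]
= [8, 13, 18, 19, 25]


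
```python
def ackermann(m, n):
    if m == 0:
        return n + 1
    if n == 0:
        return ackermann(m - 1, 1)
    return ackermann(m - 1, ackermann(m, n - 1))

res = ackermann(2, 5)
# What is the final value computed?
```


ackermann(2, 5)
= ackermann(1, ackermann(2, 4))
First compute ackermann(2, 4) = 11
= ackermann(1, 11)
= 13


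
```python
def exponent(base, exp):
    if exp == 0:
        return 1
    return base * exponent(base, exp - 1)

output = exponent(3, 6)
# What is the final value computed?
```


exponent(3, 6)
= 3 * exponent(3, 5)
= 3 * 3 * exponent(3, 4)
= 3 * 3 * 3 * exponent(3, 3)
= 3 * 3 * 3 * 3 * exponent(3, 2)
= 3 * 3 * 3 * 3 * 3 * exponent(3, 1)
= 3 * 3 * 3 * 3 * 3 * 3 * exponent(3, 0)
= 3 * 3 * 3 * 3 * 3 * 3 * 1
= 729


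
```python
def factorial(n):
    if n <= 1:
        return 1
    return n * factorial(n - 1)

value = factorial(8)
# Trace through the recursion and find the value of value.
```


factorial(8)
= 8 * factorial(7)
= 8 * 7 * factorial(6)
= 8 * 7 * 6 * factorial(5)
= 8 * 7 * 6 * 5 * factorial(4)
= 8 * 7 * 6 * 5 * 4 * factorial(3)
= 8 * 7 * 6 * 5 * 4 * 3 * factorial(2)
= 8 * 7 * 6 * 5 * 4 * 3 * 2 * factorial(1)
= 8 * 7 * 6 * 5 * 4 * 3 * 2 * 1
= 40320


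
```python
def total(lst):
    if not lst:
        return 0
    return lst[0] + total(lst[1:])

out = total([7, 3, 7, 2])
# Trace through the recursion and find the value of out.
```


total([7, 3, 7, 2])
= 7 + total([3, 7, 2])
= 7 + 3 + total([7, 2])
= 7 + 3 + 7 + total([2])
= 7 + 3 + 7 + 2 + total([])
= 7 + 3 + 7 + 2 + 0
= 19


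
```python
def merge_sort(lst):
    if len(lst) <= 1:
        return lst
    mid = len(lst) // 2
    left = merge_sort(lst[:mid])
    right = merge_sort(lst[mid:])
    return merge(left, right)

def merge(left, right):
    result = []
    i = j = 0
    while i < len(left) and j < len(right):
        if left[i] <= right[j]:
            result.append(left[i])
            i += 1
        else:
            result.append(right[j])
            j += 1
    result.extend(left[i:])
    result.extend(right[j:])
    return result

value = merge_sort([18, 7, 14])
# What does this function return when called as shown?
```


merge_sort([18, 7, 14])
Split into [18] and [7, 14]
Left sorted: [18]
Right sorted: [7, 14]
Merge [18] and [7, 14]
= [7, 14, 18]


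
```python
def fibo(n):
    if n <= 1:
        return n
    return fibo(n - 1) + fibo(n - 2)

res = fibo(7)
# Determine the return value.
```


fibo(7)
= fibo(6) + fibo(5)
= (fibo(5) + fibo(4)) + fibo(5)
Computing bottom-up: fibo(0)=0, fibo(1)=1, fibo(2)=1, fibo(3)=2, fibo(4)=3, fibo(5)=5, fibo(6)=8, fibo(7)=13
= 13


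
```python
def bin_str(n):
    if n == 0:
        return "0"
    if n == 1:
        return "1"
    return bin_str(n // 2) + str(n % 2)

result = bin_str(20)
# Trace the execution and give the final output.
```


bin_str(20)
= bin_str(10) + "0"
= bin_str(5) + "0" + "0"
= bin_str(2) + "1" + "0" + "0"
= bin_str(1) + "0" + "1" + "0" + "0"
= "1" + "0" + "1" + "0" + "0"
= "10100"


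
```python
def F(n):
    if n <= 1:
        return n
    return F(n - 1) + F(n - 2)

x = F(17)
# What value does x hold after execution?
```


F(17)
= F(16) + F(15)
= (F(15) + F(14)) + F(15)
Computing bottom-up: F(0)=0, F(1)=1, F(2)=1, F(3)=2, F(4)=3, F(5)=5, F(6)=8, F(7)=13, F(8)=21, F(9)=34, F(10)=55, F(11)=89, F(12)=144, F(13)=233, F(14)=377, F(15)=610, F(16)=987, F(17)=1597
= 1597


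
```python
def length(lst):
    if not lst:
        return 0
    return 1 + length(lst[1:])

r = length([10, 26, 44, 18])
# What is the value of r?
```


length([10, 26, 44, 18])
= 1 + length([26, 44, 18])
= 1 + 1 + length([44, 18])
= 1 + 1 + 1 + length([18])
= 1 + 1 + 1 + 1 + length([])
= 1 + 1 + 1 + 1 + 0
= 4


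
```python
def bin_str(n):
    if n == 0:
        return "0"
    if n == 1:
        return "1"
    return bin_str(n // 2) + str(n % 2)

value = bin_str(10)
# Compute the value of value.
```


bin_str(10)
= bin_str(5) + "0"
= bin_str(2) + "1" + "0"
= bin_str(1) + "0" + "1" + "0"
= "1" + "0" + "1" + "0"
= "1010"


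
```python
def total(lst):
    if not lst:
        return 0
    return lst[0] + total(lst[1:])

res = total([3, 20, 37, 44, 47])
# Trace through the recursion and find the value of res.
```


total([3, 20, 37, 44, 47])
= 3 + total([20, 37, 44, 47])
= 3 + 20 + total([37, 44, 47])
= 3 + 20 + 37 + total([44, 47])
= 3 + 20 + 37 + 44 + total([47])
= 3 + 20 + 37 + 44 + 47 + total([])
= 3 + 20 + 37 + 44 + 47 + 0
= 151


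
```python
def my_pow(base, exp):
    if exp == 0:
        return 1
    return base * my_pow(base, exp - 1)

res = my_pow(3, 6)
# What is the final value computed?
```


my_pow(3, 6)
= 3 * my_pow(3, 5)
= 3 * 3 * my_pow(3, 4)
= 3 * 3 * 3 * my_pow(3, 3)
= 3 * 3 * 3 * 3 * my_pow(3, 2)
= 3 * 3 * 3 * 3 * 3 * my_pow(3, 1)
= 3 * 3 * 3 * 3 * 3 * 3 * my_pow(3, 0)
= 3 * 3 * 3 * 3 * 3 * 3 * 1
= 729


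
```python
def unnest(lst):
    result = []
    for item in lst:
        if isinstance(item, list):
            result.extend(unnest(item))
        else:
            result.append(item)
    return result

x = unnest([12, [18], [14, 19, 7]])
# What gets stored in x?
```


unnest([12, [18], [14, 19, 7]])
Processing each element:
  12 is not a list -> append 12
  [18] is a list -> unnest recursively -> [18]
  [14, 19, 7] is a list -> unnest recursively -> [14, 19, 7]
= [12, 18, 14, 19, 7]


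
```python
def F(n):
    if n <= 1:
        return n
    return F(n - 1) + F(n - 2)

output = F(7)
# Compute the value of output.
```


F(7)
= F(6) + F(5)
= (F(5) + F(4)) + F(5)
Computing bottom-up: F(0)=0, F(1)=1, F(2)=1, F(3)=2, F(4)=3, F(5)=5, F(6)=8, F(7)=13
= 13


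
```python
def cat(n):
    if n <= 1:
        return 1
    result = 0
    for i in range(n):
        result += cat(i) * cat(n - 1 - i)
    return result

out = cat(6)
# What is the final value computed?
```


cat(6)
= sum of cat(i) * cat(6-1-i) for i in 0..5
First compute sub-values bottom-up:
  cat(0) = 1, cat(1) = 1
  cat(2) = 1*1 + 1*1 = 2
  cat(3) = 1*2 + 1*1 + 2*1 = 5
  cat(4) = 1*5 + 1*2 + 2*1 + 5*1 = 14
  cat(5) = 1*14 + 1*5 + 2*2 + 5*1 + 14*1 = 42
Now cat(6):
  cat(0)*cat(5) = 1*42 = 42
  cat(1)*cat(4) = 1*14 = 14
  cat(2)*cat(3) = 2*5 = 10
  cat(3)*cat(2) = 5*2 = 10
  cat(4)*cat(1) = 14*1 = 14
  cat(5)*cat(0) = 42*1 = 42
= 42 + 14 + 10 + 10 + 14 + 42
= 132


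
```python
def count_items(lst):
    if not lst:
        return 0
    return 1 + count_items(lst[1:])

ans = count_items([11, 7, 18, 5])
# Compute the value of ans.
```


count_items([11, 7, 18, 5])
= 1 + count_items([7, 18, 5])
= 1 + 1 + count_items([18, 5])
= 1 + 1 + 1 + count_items([5])
= 1 + 1 + 1 + 1 + count_items([])
= 1 + 1 + 1 + 1 + 0
= 4


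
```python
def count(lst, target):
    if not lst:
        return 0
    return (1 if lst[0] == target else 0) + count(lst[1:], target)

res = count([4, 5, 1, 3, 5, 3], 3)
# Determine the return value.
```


count([4, 5, 1, 3, 5, 3], 3)
lst[0]=4 != 3: 0 + count([5, 1, 3, 5, 3], 3)
lst[0]=5 != 3: 0 + count([1, 3, 5, 3], 3)
lst[0]=1 != 3: 0 + count([3, 5, 3], 3)
lst[0]=3 == 3: 1 + count([5, 3], 3)
lst[0]=5 != 3: 0 + count([3], 3)
lst[0]=3 == 3: 1 + count([], 3)
= 2


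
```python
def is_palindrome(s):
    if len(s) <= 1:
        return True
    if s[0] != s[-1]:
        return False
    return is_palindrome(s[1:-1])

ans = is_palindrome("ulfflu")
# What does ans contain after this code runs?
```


is_palindrome("ulfflu")
"ulfflu": s[0]='u' == s[-1]='u' -> is_palindrome("lffl")
"lffl": s[0]='l' == s[-1]='l' -> is_palindrome("ff")
"ff": s[0]='f' == s[-1]='f' -> is_palindrome("")
"": len <= 1 -> True
= True


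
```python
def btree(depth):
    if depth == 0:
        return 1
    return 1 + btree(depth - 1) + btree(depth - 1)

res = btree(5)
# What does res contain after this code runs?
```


btree(5)
= 1 + btree(4) + btree(4)
= 1 + 2 * btree(4)
btree(k) = 2^(k+1) - 1
btree(0) = 1
btree(1) = 3
btree(2) = 7
btree(3) = 15
btree(4) = 31
btree(5) = 2^6 - 1 = 63


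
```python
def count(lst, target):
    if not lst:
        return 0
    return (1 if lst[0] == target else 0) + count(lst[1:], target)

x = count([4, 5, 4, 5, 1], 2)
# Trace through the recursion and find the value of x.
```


count([4, 5, 4, 5, 1], 2)
lst[0]=4 != 2: 0 + count([5, 4, 5, 1], 2)
lst[0]=5 != 2: 0 + count([4, 5, 1], 2)
lst[0]=4 != 2: 0 + count([5, 1], 2)
lst[0]=5 != 2: 0 + count([1], 2)
lst[0]=1 != 2: 0 + count([], 2)
= 0


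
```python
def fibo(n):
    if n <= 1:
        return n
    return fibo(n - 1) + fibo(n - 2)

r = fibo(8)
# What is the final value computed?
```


fibo(8)
= fibo(7) + fibo(6)
= (fibo(6) + fibo(5)) + fibo(6)
Computing bottom-up: fibo(0)=0, fibo(1)=1, fibo(2)=1, fibo(3)=2, fibo(4)=3, fibo(5)=5, fibo(6)=8, fibo(7)=13, fibo(8)=21
= 21


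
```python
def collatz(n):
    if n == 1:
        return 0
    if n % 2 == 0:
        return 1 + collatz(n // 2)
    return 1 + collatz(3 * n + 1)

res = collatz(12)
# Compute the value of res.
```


collatz(12)
12 is even -> collatz(6)
6 is even -> collatz(3)
3 is odd -> 3*3+1 = 10 -> collatz(10)
10 is even -> collatz(5)
5 is odd -> 3*5+1 = 16 -> collatz(16)
16 is even -> collatz(8)
8 is even -> collatz(4)
4 is even -> collatz(2)
2 is even -> collatz(1)
Reached 1 after 9 steps
= 9


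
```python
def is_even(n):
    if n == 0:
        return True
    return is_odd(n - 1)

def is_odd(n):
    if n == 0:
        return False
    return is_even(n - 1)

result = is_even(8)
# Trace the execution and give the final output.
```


is_even(8)
= is_odd(7)
= is_even(6)
= is_odd(5)
= is_even(4)
= is_odd(3)
= is_even(2)
= is_odd(1)
= is_even(0)
n == 0: return True
= True


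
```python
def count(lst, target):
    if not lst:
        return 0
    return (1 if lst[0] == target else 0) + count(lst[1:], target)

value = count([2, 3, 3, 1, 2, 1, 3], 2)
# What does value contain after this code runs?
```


count([2, 3, 3, 1, 2, 1, 3], 2)
lst[0]=2 == 2: 1 + count([3, 3, 1, 2, 1, 3], 2)
lst[0]=3 != 2: 0 + count([3, 1, 2, 1, 3], 2)
lst[0]=3 != 2: 0 + count([1, 2, 1, 3], 2)
lst[0]=1 != 2: 0 + count([2, 1, 3], 2)
lst[0]=2 == 2: 1 + count([1, 3], 2)
lst[0]=1 != 2: 0 + count([3], 2)
lst[0]=3 != 2: 0 + count([], 2)
= 2


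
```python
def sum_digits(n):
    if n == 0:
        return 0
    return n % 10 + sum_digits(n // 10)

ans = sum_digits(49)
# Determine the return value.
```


sum_digits(49)
= 9 + sum_digits(4)
= 9 + 4 + sum_digits(0)
= 9 + 4 + 0
= 13


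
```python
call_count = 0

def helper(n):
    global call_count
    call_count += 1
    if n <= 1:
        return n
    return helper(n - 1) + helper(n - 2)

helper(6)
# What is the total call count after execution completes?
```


helper(6) calls helper(5) and helper(4); each non-base call branches into two more.
Let C(k) = total number of calls made by helper(k), including the call to helper(k) itself.
Base cases: C(0) = 1, C(1) = 1
Recurrence: C(k) = 1 + C(k-1) + C(k-2)
  C(2) = 1 + C(1) + C(0) = 1 + 1 + 1 = 3
  C(3) = 1 + C(2) + C(1) = 1 + 3 + 1 = 5
  C(4) = 1 + C(3) + C(2) = 1 + 5 + 3 = 9
  C(5) = 1 + C(4) + C(3) = 1 + 9 + 5 = 15
  C(6) = 1 + C(5) + C(4) = 1 + 15 + 9 = 25
Total calls = C(6) = 25


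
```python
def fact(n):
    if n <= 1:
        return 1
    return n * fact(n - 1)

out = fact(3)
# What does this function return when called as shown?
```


fact(3)
= 3 * fact(2)
= 3 * 2 * fact(1)
= 3 * 2 * 1
= 6


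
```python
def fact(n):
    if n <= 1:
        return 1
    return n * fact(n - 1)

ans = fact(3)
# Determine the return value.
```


fact(3)
= 3 * fact(2)
= 3 * 2 * fact(1)
= 3 * 2 * 1
= 6


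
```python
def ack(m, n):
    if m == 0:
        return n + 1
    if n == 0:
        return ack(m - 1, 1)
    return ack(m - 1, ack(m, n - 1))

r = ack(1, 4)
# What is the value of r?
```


ack(1, 4)
= ack(0, ack(1, 3))
First compute ack(1, 3) = 5
= ack(0, 5)
= 6


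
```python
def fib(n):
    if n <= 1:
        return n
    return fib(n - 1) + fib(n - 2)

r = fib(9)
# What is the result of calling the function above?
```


fib(9)
= fib(8) + fib(7)
= (fib(7) + fib(6)) + fib(7)
Computing bottom-up: fib(0)=0, fib(1)=1, fib(2)=1, fib(3)=2, fib(4)=3, fib(5)=5, fib(6)=8, fib(7)=13, fib(8)=21, fib(9)=34
= 34


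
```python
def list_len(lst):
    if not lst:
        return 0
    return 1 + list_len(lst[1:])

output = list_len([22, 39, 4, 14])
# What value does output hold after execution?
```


list_len([22, 39, 4, 14])
= 1 + list_len([39, 4, 14])
= 1 + 1 + list_len([4, 14])
= 1 + 1 + 1 + list_len([14])
= 1 + 1 + 1 + 1 + list_len([])
= 1 + 1 + 1 + 1 + 0
= 4


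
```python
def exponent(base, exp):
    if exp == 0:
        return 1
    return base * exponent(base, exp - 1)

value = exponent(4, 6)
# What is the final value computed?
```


exponent(4, 6)
= 4 * exponent(4, 5)
= 4 * 4 * exponent(4, 4)
= 4 * 4 * 4 * exponent(4, 3)
= 4 * 4 * 4 * 4 * exponent(4, 2)
= 4 * 4 * 4 * 4 * 4 * exponent(4, 1)
= 4 * 4 * 4 * 4 * 4 * 4 * exponent(4, 0)
= 4 * 4 * 4 * 4 * 4 * 4 * 1
= 4096


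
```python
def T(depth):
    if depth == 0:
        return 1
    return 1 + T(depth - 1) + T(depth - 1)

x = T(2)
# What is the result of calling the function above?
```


T(2)
= 1 + T(1) + T(1)
= 1 + 2 * T(1)
T(k) = 2^(k+1) - 1
T(0) = 1
T(1) = 3
T(2) = 7
T(2) = 2^3 - 1 = 7


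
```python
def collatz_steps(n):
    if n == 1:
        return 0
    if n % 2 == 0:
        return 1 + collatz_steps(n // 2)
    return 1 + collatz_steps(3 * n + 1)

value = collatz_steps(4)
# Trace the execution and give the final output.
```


collatz_steps(4)
4 is even -> collatz_steps(2)
2 is even -> collatz_steps(1)
Reached 1 after 2 steps
= 2


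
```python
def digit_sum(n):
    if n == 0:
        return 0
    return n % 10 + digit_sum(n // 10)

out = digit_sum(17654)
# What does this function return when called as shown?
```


digit_sum(17654)
= 4 + digit_sum(1765)
= 4 + 5 + digit_sum(176)
= 4 + 5 + 6 + digit_sum(17)
= 4 + 5 + 6 + 7 + digit_sum(1)
= 4 + 5 + 6 + 7 + 1 + digit_sum(0)
= 4 + 5 + 6 + 7 + 1 + 0
= 23


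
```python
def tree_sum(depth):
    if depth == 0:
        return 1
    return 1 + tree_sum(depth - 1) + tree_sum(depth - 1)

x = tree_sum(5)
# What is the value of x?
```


tree_sum(5)
= 1 + tree_sum(4) + tree_sum(4)
= 1 + 2 * tree_sum(4)
tree_sum(k) = 2^(k+1) - 1
tree_sum(0) = 1
tree_sum(1) = 3
tree_sum(2) = 7
tree_sum(3) = 15
tree_sum(4) = 31
tree_sum(5) = 2^6 - 1 = 63


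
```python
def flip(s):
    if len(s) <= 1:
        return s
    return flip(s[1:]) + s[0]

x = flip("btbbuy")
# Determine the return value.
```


flip("btbbuy")
= flip("tbbuy") + "b"
= flip("bbuy") + "t" + "b"
= flip("buy") + "b" + "t" + "b"
= flip("uy") + "b" + "b" + "t" + "b"
= flip("y") + "u" + "b" + "b" + "t" + "b"
= "y" + "u" + "b" + "b" + "t" + "b"
= "yubbtb"


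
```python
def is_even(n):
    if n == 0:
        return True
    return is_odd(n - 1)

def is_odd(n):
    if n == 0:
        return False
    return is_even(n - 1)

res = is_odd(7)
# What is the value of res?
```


is_odd(7)
= is_even(6)
= is_odd(5)
= is_even(4)
= is_odd(3)
= is_even(2)
= is_odd(1)
= is_even(0)
n == 0: return True
= True


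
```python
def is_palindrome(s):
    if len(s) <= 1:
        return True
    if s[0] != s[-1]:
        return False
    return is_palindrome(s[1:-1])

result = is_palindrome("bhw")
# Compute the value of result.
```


is_palindrome("bhw")
"bhw": s[0]='b' != s[-1]='w' -> False
= False


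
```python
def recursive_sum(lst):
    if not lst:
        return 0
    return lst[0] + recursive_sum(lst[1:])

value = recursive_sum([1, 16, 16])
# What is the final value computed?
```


recursive_sum([1, 16, 16])
= 1 + recursive_sum([16, 16])
= 1 + 16 + recursive_sum([16])
= 1 + 16 + 16 + recursive_sum([])
= 1 + 16 + 16 + 0
= 33


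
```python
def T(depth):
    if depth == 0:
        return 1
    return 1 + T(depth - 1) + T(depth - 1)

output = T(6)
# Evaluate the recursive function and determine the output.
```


T(6)
= 1 + T(5) + T(5)
= 1 + 2 * T(5)
T(k) = 2^(k+1) - 1
T(0) = 1
T(1) = 3
T(2) = 7
T(3) = 15
T(4) = 31
T(6) = 2^7 - 1 = 127


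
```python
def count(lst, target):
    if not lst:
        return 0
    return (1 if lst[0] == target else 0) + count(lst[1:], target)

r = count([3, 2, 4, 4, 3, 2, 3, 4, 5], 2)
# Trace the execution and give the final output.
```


count([3, 2, 4, 4, 3, 2, 3, 4, 5], 2)
lst[0]=3 != 2: 0 + count([2, 4, 4, 3, 2, 3, 4, 5], 2)
lst[0]=2 == 2: 1 + count([4, 4, 3, 2, 3, 4, 5], 2)
lst[0]=4 != 2: 0 + count([4, 3, 2, 3, 4, 5], 2)
lst[0]=4 != 2: 0 + count([3, 2, 3, 4, 5], 2)
lst[0]=3 != 2: 0 + count([2, 3, 4, 5], 2)
lst[0]=2 == 2: 1 + count([3, 4, 5], 2)
lst[0]=3 != 2: 0 + count([4, 5], 2)
lst[0]=4 != 2: 0 + count([5], 2)
lst[0]=5 != 2: 0 + count([], 2)
= 2


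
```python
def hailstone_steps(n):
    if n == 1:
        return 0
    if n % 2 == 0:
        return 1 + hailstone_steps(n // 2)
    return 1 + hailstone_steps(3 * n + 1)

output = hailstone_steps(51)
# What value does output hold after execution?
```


hailstone_steps(51)
51 is odd -> 3*51+1 = 154 -> hailstone_steps(154)
154 is even -> hailstone_steps(77)
77 is odd -> 3*77+1 = 232 -> hailstone_steps(232)
232 is even -> hailstone_steps(116)
116 is even -> hailstone_steps(58)
58 is even -> hailstone_steps(29)
29 is odd -> 3*29+1 = 88 -> hailstone_steps(88)
88 is even -> hailstone_steps(44)
44 is even -> hailstone_steps(22)
22 is even -> hailstone_steps(11)
11 is odd -> 3*11+1 = 34 -> hailstone_steps(34)
34 is even -> hailstone_steps(17)
17 is odd -> 3*17+1 = 52 -> hailstone_steps(52)
52 is even -> hailstone_steps(26)
26 is even -> hailstone_steps(13)
13 is odd -> 3*13+1 = 40 -> hailstone_steps(40)
40 is even -> hailstone_steps(20)
20 is even -> hailstone_steps(10)
10 is even -> hailstone_steps(5)
5 is odd -> 3*5+1 = 16 -> hailstone_steps(16)
16 is even -> hailstone_steps(8)
8 is even -> hailstone_steps(4)
4 is even -> hailstone_steps(2)
2 is even -> hailstone_steps(1)
Reached 1 after 24 steps
= 24


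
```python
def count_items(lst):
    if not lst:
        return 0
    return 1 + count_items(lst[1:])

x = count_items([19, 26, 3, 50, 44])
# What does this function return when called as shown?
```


count_items([19, 26, 3, 50, 44])
= 1 + count_items([26, 3, 50, 44])
= 1 + 1 + count_items([3, 50, 44])
= 1 + 1 + 1 + count_items([50, 44])
= 1 + 1 + 1 + 1 + count_items([44])
= 1 + 1 + 1 + 1 + 1 + count_items([])
= 1 + 1 + 1 + 1 + 1 + 0
= 5


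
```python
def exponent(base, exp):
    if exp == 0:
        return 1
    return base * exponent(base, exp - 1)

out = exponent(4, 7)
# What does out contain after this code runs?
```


exponent(4, 7)
= 4 * exponent(4, 6)
= 4 * 4 * exponent(4, 5)
= 4 * 4 * 4 * exponent(4, 4)
= 4 * 4 * 4 * 4 * exponent(4, 3)
= 4 * 4 * 4 * 4 * 4 * exponent(4, 2)
= 4 * 4 * 4 * 4 * 4 * 4 * exponent(4, 1)
= 4 * 4 * 4 * 4 * 4 * 4 * 4 * exponent(4, 0)
= 4 * 4 * 4 * 4 * 4 * 4 * 4 * 1
= 16384


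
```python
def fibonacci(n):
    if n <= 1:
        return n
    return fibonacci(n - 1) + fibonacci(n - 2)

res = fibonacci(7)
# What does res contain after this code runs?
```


fibonacci(7)
= fibonacci(6) + fibonacci(5)
= (fibonacci(5) + fibonacci(4)) + fibonacci(5)
Computing bottom-up: fibonacci(0)=0, fibonacci(1)=1, fibonacci(2)=1, fibonacci(3)=2, fibonacci(4)=3, fibonacci(5)=5, fibonacci(6)=8, fibonacci(7)=13
= 13


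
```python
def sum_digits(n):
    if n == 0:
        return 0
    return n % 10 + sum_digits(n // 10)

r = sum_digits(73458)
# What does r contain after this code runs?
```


sum_digits(73458)
= 8 + sum_digits(7345)
= 8 + 5 + sum_digits(734)
= 8 + 5 + 4 + sum_digits(73)
= 8 + 5 + 4 + 3 + sum_digits(7)
= 8 + 5 + 4 + 3 + 7 + sum_digits(0)
= 8 + 5 + 4 + 3 + 7 + 0
= 27


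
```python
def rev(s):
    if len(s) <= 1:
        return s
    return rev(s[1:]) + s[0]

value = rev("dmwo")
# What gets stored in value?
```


rev("dmwo")
= rev("mwo") + "d"
= rev("wo") + "m" + "d"
= rev("o") + "w" + "m" + "d"
= "o" + "w" + "m" + "d"
= "owmd"


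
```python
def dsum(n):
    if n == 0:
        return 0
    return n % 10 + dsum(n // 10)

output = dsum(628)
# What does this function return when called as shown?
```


dsum(628)
= 8 + dsum(62)
= 8 + 2 + dsum(6)
= 8 + 2 + 6 + dsum(0)
= 8 + 2 + 6 + 0
= 16


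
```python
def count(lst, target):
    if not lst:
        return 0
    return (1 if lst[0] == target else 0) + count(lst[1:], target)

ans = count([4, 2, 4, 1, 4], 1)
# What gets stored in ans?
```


count([4, 2, 4, 1, 4], 1)
lst[0]=4 != 1: 0 + count([2, 4, 1, 4], 1)
lst[0]=2 != 1: 0 + count([4, 1, 4], 1)
lst[0]=4 != 1: 0 + count([1, 4], 1)
lst[0]=1 == 1: 1 + count([4], 1)
lst[0]=4 != 1: 0 + count([], 1)
= 1


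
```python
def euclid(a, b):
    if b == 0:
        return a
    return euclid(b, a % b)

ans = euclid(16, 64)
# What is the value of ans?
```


euclid(16, 64)
= euclid(64, 16 % 64) = euclid(64, 16)
= euclid(16, 64 % 16) = euclid(16, 0)
b == 0, return a = 16


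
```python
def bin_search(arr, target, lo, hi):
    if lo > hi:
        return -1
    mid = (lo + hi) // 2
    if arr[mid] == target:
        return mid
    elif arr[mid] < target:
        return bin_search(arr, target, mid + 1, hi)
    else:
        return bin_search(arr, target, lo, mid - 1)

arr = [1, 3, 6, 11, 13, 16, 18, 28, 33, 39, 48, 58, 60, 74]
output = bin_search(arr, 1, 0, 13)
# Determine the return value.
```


bin_search(arr, 1, 0, 13)
lo=0, hi=13, mid=6, arr[mid]=18
18 > 1, search left half
lo=0, hi=5, mid=2, arr[mid]=6
6 > 1, search left half
lo=0, hi=1, mid=0, arr[mid]=1
arr[0] == 1, found at index 0
= 0


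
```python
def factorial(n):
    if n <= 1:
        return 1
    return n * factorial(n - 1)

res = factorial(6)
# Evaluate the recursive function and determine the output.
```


factorial(6)
= 6 * factorial(5)
= 6 * 5 * factorial(4)
= 6 * 5 * 4 * factorial(3)
= 6 * 5 * 4 * 3 * factorial(2)
= 6 * 5 * 4 * 3 * 2 * factorial(1)
= 6 * 5 * 4 * 3 * 2 * 1
= 720


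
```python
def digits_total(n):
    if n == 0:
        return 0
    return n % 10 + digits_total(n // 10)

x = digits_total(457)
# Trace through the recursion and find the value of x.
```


digits_total(457)
= 7 + digits_total(45)
= 7 + 5 + digits_total(4)
= 7 + 5 + 4 + digits_total(0)
= 7 + 5 + 4 + 0
= 16


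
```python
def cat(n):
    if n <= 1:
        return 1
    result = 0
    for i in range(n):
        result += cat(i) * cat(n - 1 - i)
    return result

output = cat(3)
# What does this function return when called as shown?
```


cat(3)
= sum of cat(i) * cat(3-1-i) for i in 0..2
First compute sub-values bottom-up:
  cat(0) = 1, cat(1) = 1
  cat(2) = 1*1 + 1*1 = 2
Now cat(3):
  cat(0)*cat(2) = 1*2 = 2
  cat(1)*cat(1) = 1*1 = 1
  cat(2)*cat(0) = 2*1 = 2
= 2 + 1 + 2
= 5


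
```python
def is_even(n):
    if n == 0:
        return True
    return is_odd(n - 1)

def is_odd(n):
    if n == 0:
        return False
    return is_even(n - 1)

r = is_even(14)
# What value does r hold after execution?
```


is_even(14)
= is_odd(13)
= is_even(12)
= is_odd(11)
= is_even(10)
= is_odd(9)
= is_even(8)
= is_odd(7)
= is_even(6)
= is_odd(5)
= is_even(4)
= is_odd(3)
= is_even(2)
= is_odd(1)
= is_even(0)
n == 0: return True
= True


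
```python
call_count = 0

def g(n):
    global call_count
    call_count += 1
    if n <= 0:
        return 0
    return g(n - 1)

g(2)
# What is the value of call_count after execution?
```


g(2) calls g(1) calls ... calls g(0)
Total calls: 2 + 1 (for base case) = 3


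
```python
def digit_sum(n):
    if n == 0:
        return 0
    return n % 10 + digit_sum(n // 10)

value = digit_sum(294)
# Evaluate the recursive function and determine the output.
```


digit_sum(294)
= 4 + digit_sum(29)
= 4 + 9 + digit_sum(2)
= 4 + 9 + 2 + digit_sum(0)
= 4 + 9 + 2 + 0
= 15


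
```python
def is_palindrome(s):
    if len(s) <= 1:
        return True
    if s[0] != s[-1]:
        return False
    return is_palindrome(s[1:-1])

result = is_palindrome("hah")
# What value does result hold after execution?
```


is_palindrome("hah")
"hah": s[0]='h' == s[-1]='h' -> is_palindrome("a")
"a": len <= 1 -> True
= True


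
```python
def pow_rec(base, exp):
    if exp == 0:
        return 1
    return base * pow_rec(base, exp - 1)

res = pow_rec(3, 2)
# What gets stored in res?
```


pow_rec(3, 2)
= 3 * pow_rec(3, 1)
= 3 * 3 * pow_rec(3, 0)
= 3 * 3 * 1
= 9


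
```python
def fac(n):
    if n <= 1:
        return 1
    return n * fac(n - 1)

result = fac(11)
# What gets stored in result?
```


fac(11)
= 11 * fac(10)
= 11 * 10 * fac(9)
= 11 * 10 * 9 * fac(8)
= 11 * 10 * 9 * 8 * fac(7)
= 11 * 10 * 9 * 8 * 7 * fac(6)
= 11 * 10 * 9 * 8 * 7 * 6 * fac(5)
= 11 * 10 * 9 * 8 * 7 * 6 * 5 * fac(4)
= 11 * 10 * 9 * 8 * 7 * 6 * 5 * 4 * fac(3)
= 11 * 10 * 9 * 8 * 7 * 6 * 5 * 4 * 3 * fac(2)
= 11 * 10 * 9 * 8 * 7 * 6 * 5 * 4 * 3 * 2 * fac(1)
= 11 * 10 * 9 * 8 * 7 * 6 * 5 * 4 * 3 * 2 * 1
= 39916800


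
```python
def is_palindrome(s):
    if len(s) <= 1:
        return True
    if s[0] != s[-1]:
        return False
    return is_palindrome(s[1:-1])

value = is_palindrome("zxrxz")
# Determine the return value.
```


is_palindrome("zxrxz")
"zxrxz": s[0]='z' == s[-1]='z' -> is_palindrome("xrx")
"xrx": s[0]='x' == s[-1]='x' -> is_palindrome("r")
"r": len <= 1 -> True
= True


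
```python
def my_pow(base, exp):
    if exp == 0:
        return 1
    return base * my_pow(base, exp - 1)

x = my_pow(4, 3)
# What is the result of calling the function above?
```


my_pow(4, 3)
= 4 * my_pow(4, 2)
= 4 * 4 * my_pow(4, 1)
= 4 * 4 * 4 * my_pow(4, 0)
= 4 * 4 * 4 * 1
= 64


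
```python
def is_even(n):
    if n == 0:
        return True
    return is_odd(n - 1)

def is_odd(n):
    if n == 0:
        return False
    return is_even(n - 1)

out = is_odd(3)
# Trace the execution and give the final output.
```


is_odd(3)
= is_even(2)
= is_odd(1)
= is_even(0)
n == 0: return True
= True


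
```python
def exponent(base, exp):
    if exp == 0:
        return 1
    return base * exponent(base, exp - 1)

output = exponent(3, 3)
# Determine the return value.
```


exponent(3, 3)
= 3 * exponent(3, 2)
= 3 * 3 * exponent(3, 1)
= 3 * 3 * 3 * exponent(3, 0)
= 3 * 3 * 3 * 1
= 27


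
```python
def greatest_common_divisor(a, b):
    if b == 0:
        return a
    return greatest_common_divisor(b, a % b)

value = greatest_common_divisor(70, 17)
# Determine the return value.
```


greatest_common_divisor(70, 17)
= greatest_common_divisor(17, 70 % 17) = greatest_common_divisor(17, 2)
= greatest_common_divisor(2, 17 % 2) = greatest_common_divisor(2, 1)
= greatest_common_divisor(1, 2 % 1) = greatest_common_divisor(1, 0)
b == 0, return a = 1


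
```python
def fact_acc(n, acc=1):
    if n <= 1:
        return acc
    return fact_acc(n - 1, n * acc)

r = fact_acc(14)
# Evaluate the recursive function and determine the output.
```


fact_acc(14, 1)
= fact_acc(13, 14 * 1) = fact_acc(13, 14)
= fact_acc(12, 13 * 14) = fact_acc(12, 182)
= fact_acc(11, 12 * 182) = fact_acc(11, 2184)
= fact_acc(10, 11 * 2184) = fact_acc(10, 24024)
= fact_acc(9, 10 * 24024) = fact_acc(9, 240240)
= fact_acc(8, 9 * 240240) = fact_acc(8, 2162160)
= fact_acc(7, 8 * 2162160) = fact_acc(7, 17297280)
= fact_acc(6, 7 * 17297280) = fact_acc(6, 121080960)
= fact_acc(5, 6 * 121080960) = fact_acc(5, 726485760)
= fact_acc(4, 5 * 726485760) = fact_acc(4, 3632428800)
= fact_acc(3, 4 * 3632428800) = fact_acc(3, 14529715200)
= fact_acc(2, 3 * 14529715200) = fact_acc(2, 43589145600)
= fact_acc(1, 2 * 43589145600) = fact_acc(1, 87178291200)
n <= 1, return acc = 87178291200


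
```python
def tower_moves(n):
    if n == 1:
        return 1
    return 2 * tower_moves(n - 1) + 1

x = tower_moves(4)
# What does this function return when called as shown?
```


tower_moves(4)
= 2 * tower_moves(3) + 1
= 2 * (2 * tower_moves(2) + 1) + 1
= 2 * (2 * (2 * tower_moves(1) + 1) + 1) + 1
Now compute bottom-up:
tower_moves(1) = 1
tower_moves(2) = 2 * 1 + 1 = 3
tower_moves(3) = 2 * 3 + 1 = 7
tower_moves(4) = 2 * 7 + 1 = 15
= 15


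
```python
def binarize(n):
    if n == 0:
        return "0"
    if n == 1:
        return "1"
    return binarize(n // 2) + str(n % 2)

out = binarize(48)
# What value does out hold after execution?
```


binarize(48)
= binarize(24) + "0"
= binarize(12) + "0" + "0"
= binarize(6) + "0" + "0" + "0"
= binarize(3) + "0" + "0" + "0" + "0"
= binarize(1) + "1" + "0" + "0" + "0" + "0"
= "1" + "1" + "0" + "0" + "0" + "0"
= "110000"


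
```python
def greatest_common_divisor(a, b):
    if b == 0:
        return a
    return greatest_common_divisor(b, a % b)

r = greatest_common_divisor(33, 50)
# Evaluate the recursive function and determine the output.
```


greatest_common_divisor(33, 50)
= greatest_common_divisor(50, 33 % 50) = greatest_common_divisor(50, 33)
= greatest_common_divisor(33, 50 % 33) = greatest_common_divisor(33, 17)
= greatest_common_divisor(17, 33 % 17) = greatest_common_divisor(17, 16)
= greatest_common_divisor(16, 17 % 16) = greatest_common_divisor(16, 1)
= greatest_common_divisor(1, 16 % 1) = greatest_common_divisor(1, 0)
b == 0, return a = 1


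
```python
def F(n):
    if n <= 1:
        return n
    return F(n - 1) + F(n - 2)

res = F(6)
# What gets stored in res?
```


F(6)
= F(5) + F(4)
= (F(4) + F(3)) + F(4)
Computing bottom-up: F(0)=0, F(1)=1, F(2)=1, F(3)=2, F(4)=3, F(5)=5, F(6)=8
= 8


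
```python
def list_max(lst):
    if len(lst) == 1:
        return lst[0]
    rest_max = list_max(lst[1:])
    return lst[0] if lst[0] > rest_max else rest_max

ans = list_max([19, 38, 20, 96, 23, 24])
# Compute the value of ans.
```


list_max([19, 38, 20, 96, 23, 24])
= compare 19 with list_max([38, 20, 96, 23, 24])
= compare 38 with list_max([20, 96, 23, 24])
= compare 20 with list_max([96, 23, 24])
= compare 96 with list_max([23, 24])
= compare 23 with list_max([24])
Base: list_max([24]) = 24
compare 23 with 24: max = 24
compare 96 with 24: max = 96
compare 20 with 96: max = 96
compare 38 with 96: max = 96
compare 19 with 96: max = 96
= 96
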